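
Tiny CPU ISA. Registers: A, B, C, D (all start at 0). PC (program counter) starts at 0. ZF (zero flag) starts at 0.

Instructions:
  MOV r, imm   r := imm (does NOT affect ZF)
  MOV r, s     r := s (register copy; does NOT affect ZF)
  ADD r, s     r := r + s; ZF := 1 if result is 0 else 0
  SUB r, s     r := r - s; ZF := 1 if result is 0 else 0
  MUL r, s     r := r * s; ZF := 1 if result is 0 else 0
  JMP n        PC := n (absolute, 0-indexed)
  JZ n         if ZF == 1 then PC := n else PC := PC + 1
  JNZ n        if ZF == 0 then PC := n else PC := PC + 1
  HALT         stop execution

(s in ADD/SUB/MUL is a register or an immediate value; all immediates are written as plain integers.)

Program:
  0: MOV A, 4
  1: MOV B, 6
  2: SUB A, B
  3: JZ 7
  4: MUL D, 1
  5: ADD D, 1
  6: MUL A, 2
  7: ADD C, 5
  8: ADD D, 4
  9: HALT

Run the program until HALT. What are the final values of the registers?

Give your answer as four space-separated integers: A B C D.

Answer: -4 6 5 5

Derivation:
Step 1: PC=0 exec 'MOV A, 4'. After: A=4 B=0 C=0 D=0 ZF=0 PC=1
Step 2: PC=1 exec 'MOV B, 6'. After: A=4 B=6 C=0 D=0 ZF=0 PC=2
Step 3: PC=2 exec 'SUB A, B'. After: A=-2 B=6 C=0 D=0 ZF=0 PC=3
Step 4: PC=3 exec 'JZ 7'. After: A=-2 B=6 C=0 D=0 ZF=0 PC=4
Step 5: PC=4 exec 'MUL D, 1'. After: A=-2 B=6 C=0 D=0 ZF=1 PC=5
Step 6: PC=5 exec 'ADD D, 1'. After: A=-2 B=6 C=0 D=1 ZF=0 PC=6
Step 7: PC=6 exec 'MUL A, 2'. After: A=-4 B=6 C=0 D=1 ZF=0 PC=7
Step 8: PC=7 exec 'ADD C, 5'. After: A=-4 B=6 C=5 D=1 ZF=0 PC=8
Step 9: PC=8 exec 'ADD D, 4'. After: A=-4 B=6 C=5 D=5 ZF=0 PC=9
Step 10: PC=9 exec 'HALT'. After: A=-4 B=6 C=5 D=5 ZF=0 PC=9 HALTED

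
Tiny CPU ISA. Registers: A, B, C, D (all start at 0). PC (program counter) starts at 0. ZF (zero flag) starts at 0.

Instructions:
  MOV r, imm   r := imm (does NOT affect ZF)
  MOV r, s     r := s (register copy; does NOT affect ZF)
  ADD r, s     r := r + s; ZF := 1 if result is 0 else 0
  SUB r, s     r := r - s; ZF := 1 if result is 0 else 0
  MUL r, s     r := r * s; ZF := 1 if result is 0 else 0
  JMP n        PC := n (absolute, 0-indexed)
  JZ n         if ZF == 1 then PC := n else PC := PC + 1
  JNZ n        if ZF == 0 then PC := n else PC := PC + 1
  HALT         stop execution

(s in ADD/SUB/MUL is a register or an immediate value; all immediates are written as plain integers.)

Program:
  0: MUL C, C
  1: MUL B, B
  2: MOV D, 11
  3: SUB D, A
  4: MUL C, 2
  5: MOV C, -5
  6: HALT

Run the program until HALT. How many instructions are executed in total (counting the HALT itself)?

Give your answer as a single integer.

Answer: 7

Derivation:
Step 1: PC=0 exec 'MUL C, C'. After: A=0 B=0 C=0 D=0 ZF=1 PC=1
Step 2: PC=1 exec 'MUL B, B'. After: A=0 B=0 C=0 D=0 ZF=1 PC=2
Step 3: PC=2 exec 'MOV D, 11'. After: A=0 B=0 C=0 D=11 ZF=1 PC=3
Step 4: PC=3 exec 'SUB D, A'. After: A=0 B=0 C=0 D=11 ZF=0 PC=4
Step 5: PC=4 exec 'MUL C, 2'. After: A=0 B=0 C=0 D=11 ZF=1 PC=5
Step 6: PC=5 exec 'MOV C, -5'. After: A=0 B=0 C=-5 D=11 ZF=1 PC=6
Step 7: PC=6 exec 'HALT'. After: A=0 B=0 C=-5 D=11 ZF=1 PC=6 HALTED
Total instructions executed: 7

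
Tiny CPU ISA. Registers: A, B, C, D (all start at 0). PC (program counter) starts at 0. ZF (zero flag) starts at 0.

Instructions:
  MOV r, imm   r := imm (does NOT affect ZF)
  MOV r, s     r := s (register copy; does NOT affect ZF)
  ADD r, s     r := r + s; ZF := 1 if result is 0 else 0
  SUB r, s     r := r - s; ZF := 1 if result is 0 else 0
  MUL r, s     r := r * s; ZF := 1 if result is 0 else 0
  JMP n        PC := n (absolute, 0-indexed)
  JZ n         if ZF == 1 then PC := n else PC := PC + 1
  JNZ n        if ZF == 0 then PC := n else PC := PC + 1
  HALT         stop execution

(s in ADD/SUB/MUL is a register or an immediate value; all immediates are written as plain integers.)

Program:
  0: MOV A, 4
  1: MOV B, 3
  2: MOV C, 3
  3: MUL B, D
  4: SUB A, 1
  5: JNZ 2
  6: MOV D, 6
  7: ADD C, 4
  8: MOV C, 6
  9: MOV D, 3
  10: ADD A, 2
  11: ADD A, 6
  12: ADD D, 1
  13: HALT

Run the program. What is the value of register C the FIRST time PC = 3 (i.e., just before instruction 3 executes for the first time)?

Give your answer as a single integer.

Step 1: PC=0 exec 'MOV A, 4'. After: A=4 B=0 C=0 D=0 ZF=0 PC=1
Step 2: PC=1 exec 'MOV B, 3'. After: A=4 B=3 C=0 D=0 ZF=0 PC=2
Step 3: PC=2 exec 'MOV C, 3'. After: A=4 B=3 C=3 D=0 ZF=0 PC=3
First time PC=3: C=3

3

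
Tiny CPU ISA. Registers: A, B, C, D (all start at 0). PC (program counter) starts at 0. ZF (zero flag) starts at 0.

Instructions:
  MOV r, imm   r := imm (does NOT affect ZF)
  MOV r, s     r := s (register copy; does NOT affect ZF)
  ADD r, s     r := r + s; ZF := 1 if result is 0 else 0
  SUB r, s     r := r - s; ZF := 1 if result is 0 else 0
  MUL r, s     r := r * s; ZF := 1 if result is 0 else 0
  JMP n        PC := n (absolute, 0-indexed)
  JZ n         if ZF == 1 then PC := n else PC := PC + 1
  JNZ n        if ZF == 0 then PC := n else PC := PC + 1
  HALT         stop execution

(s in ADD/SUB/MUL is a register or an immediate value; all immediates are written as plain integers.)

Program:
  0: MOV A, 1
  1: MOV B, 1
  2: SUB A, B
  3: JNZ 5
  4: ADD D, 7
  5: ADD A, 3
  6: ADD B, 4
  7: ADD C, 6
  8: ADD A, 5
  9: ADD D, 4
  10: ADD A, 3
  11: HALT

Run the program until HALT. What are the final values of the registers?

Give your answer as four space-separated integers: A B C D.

Step 1: PC=0 exec 'MOV A, 1'. After: A=1 B=0 C=0 D=0 ZF=0 PC=1
Step 2: PC=1 exec 'MOV B, 1'. After: A=1 B=1 C=0 D=0 ZF=0 PC=2
Step 3: PC=2 exec 'SUB A, B'. After: A=0 B=1 C=0 D=0 ZF=1 PC=3
Step 4: PC=3 exec 'JNZ 5'. After: A=0 B=1 C=0 D=0 ZF=1 PC=4
Step 5: PC=4 exec 'ADD D, 7'. After: A=0 B=1 C=0 D=7 ZF=0 PC=5
Step 6: PC=5 exec 'ADD A, 3'. After: A=3 B=1 C=0 D=7 ZF=0 PC=6
Step 7: PC=6 exec 'ADD B, 4'. After: A=3 B=5 C=0 D=7 ZF=0 PC=7
Step 8: PC=7 exec 'ADD C, 6'. After: A=3 B=5 C=6 D=7 ZF=0 PC=8
Step 9: PC=8 exec 'ADD A, 5'. After: A=8 B=5 C=6 D=7 ZF=0 PC=9
Step 10: PC=9 exec 'ADD D, 4'. After: A=8 B=5 C=6 D=11 ZF=0 PC=10
Step 11: PC=10 exec 'ADD A, 3'. After: A=11 B=5 C=6 D=11 ZF=0 PC=11
Step 12: PC=11 exec 'HALT'. After: A=11 B=5 C=6 D=11 ZF=0 PC=11 HALTED

Answer: 11 5 6 11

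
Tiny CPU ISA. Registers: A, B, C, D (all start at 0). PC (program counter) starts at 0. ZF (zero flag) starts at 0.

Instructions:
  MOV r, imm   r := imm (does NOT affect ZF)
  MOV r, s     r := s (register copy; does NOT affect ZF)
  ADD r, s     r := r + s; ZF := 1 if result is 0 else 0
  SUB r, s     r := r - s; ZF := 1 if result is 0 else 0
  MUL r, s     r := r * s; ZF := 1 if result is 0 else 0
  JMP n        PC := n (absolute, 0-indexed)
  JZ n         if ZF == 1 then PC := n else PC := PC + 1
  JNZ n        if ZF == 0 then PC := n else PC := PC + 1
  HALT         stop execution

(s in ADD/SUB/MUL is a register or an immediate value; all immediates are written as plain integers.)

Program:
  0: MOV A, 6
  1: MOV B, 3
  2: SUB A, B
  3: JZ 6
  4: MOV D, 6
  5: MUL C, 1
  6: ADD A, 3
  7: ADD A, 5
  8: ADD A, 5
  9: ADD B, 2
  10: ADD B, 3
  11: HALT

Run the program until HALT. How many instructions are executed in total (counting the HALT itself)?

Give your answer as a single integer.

Answer: 12

Derivation:
Step 1: PC=0 exec 'MOV A, 6'. After: A=6 B=0 C=0 D=0 ZF=0 PC=1
Step 2: PC=1 exec 'MOV B, 3'. After: A=6 B=3 C=0 D=0 ZF=0 PC=2
Step 3: PC=2 exec 'SUB A, B'. After: A=3 B=3 C=0 D=0 ZF=0 PC=3
Step 4: PC=3 exec 'JZ 6'. After: A=3 B=3 C=0 D=0 ZF=0 PC=4
Step 5: PC=4 exec 'MOV D, 6'. After: A=3 B=3 C=0 D=6 ZF=0 PC=5
Step 6: PC=5 exec 'MUL C, 1'. After: A=3 B=3 C=0 D=6 ZF=1 PC=6
Step 7: PC=6 exec 'ADD A, 3'. After: A=6 B=3 C=0 D=6 ZF=0 PC=7
Step 8: PC=7 exec 'ADD A, 5'. After: A=11 B=3 C=0 D=6 ZF=0 PC=8
Step 9: PC=8 exec 'ADD A, 5'. After: A=16 B=3 C=0 D=6 ZF=0 PC=9
Step 10: PC=9 exec 'ADD B, 2'. After: A=16 B=5 C=0 D=6 ZF=0 PC=10
Step 11: PC=10 exec 'ADD B, 3'. After: A=16 B=8 C=0 D=6 ZF=0 PC=11
Step 12: PC=11 exec 'HALT'. After: A=16 B=8 C=0 D=6 ZF=0 PC=11 HALTED
Total instructions executed: 12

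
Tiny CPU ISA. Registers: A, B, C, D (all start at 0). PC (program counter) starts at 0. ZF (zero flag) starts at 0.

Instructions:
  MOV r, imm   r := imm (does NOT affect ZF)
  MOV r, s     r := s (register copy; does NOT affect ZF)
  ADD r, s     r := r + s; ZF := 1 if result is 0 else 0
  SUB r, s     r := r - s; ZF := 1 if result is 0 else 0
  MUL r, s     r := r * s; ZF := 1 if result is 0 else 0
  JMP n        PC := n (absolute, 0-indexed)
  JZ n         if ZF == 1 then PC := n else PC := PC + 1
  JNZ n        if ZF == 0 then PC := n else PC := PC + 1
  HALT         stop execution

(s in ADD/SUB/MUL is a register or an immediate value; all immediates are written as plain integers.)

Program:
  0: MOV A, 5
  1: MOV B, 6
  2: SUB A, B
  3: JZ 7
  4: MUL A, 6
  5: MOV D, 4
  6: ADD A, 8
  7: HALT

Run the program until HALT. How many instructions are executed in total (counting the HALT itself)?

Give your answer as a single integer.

Answer: 8

Derivation:
Step 1: PC=0 exec 'MOV A, 5'. After: A=5 B=0 C=0 D=0 ZF=0 PC=1
Step 2: PC=1 exec 'MOV B, 6'. After: A=5 B=6 C=0 D=0 ZF=0 PC=2
Step 3: PC=2 exec 'SUB A, B'. After: A=-1 B=6 C=0 D=0 ZF=0 PC=3
Step 4: PC=3 exec 'JZ 7'. After: A=-1 B=6 C=0 D=0 ZF=0 PC=4
Step 5: PC=4 exec 'MUL A, 6'. After: A=-6 B=6 C=0 D=0 ZF=0 PC=5
Step 6: PC=5 exec 'MOV D, 4'. After: A=-6 B=6 C=0 D=4 ZF=0 PC=6
Step 7: PC=6 exec 'ADD A, 8'. After: A=2 B=6 C=0 D=4 ZF=0 PC=7
Step 8: PC=7 exec 'HALT'. After: A=2 B=6 C=0 D=4 ZF=0 PC=7 HALTED
Total instructions executed: 8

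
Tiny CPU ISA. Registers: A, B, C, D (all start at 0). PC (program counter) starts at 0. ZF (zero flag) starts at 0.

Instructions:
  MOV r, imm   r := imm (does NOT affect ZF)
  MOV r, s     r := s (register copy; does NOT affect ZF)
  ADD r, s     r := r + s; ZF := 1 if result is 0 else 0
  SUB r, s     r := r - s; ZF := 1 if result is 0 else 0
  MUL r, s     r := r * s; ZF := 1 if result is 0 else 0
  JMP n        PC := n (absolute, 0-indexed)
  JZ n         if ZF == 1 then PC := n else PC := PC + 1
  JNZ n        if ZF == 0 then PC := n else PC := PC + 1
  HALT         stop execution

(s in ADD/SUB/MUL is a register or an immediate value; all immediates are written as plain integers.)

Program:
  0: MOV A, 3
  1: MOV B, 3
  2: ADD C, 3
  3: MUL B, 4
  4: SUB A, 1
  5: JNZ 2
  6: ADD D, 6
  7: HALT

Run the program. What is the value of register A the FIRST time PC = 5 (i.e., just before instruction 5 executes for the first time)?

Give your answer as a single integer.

Step 1: PC=0 exec 'MOV A, 3'. After: A=3 B=0 C=0 D=0 ZF=0 PC=1
Step 2: PC=1 exec 'MOV B, 3'. After: A=3 B=3 C=0 D=0 ZF=0 PC=2
Step 3: PC=2 exec 'ADD C, 3'. After: A=3 B=3 C=3 D=0 ZF=0 PC=3
Step 4: PC=3 exec 'MUL B, 4'. After: A=3 B=12 C=3 D=0 ZF=0 PC=4
Step 5: PC=4 exec 'SUB A, 1'. After: A=2 B=12 C=3 D=0 ZF=0 PC=5
First time PC=5: A=2

2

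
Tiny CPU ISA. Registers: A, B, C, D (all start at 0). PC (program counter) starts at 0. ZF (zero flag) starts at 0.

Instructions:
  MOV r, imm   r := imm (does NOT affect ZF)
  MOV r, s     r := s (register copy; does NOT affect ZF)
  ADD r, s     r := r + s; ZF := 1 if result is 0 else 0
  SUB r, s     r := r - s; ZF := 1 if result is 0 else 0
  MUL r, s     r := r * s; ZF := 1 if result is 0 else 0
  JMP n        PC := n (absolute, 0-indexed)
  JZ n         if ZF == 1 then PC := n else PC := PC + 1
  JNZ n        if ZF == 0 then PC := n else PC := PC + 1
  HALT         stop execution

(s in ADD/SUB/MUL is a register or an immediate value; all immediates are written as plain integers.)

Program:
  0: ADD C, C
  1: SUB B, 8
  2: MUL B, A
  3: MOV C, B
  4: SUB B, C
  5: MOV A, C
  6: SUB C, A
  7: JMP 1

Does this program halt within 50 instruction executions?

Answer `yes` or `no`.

Step 1: PC=0 exec 'ADD C, C'. After: A=0 B=0 C=0 D=0 ZF=1 PC=1
Step 2: PC=1 exec 'SUB B, 8'. After: A=0 B=-8 C=0 D=0 ZF=0 PC=2
Step 3: PC=2 exec 'MUL B, A'. After: A=0 B=0 C=0 D=0 ZF=1 PC=3
Step 4: PC=3 exec 'MOV C, B'. After: A=0 B=0 C=0 D=0 ZF=1 PC=4
Step 5: PC=4 exec 'SUB B, C'. After: A=0 B=0 C=0 D=0 ZF=1 PC=5
Step 6: PC=5 exec 'MOV A, C'. After: A=0 B=0 C=0 D=0 ZF=1 PC=6
Step 7: PC=6 exec 'SUB C, A'. After: A=0 B=0 C=0 D=0 ZF=1 PC=7
Step 8: PC=7 exec 'JMP 1'. After: A=0 B=0 C=0 D=0 ZF=1 PC=1
State after step 8 equals state after step 1: the program is in a cycle of length 7 and will never halt.

Answer: no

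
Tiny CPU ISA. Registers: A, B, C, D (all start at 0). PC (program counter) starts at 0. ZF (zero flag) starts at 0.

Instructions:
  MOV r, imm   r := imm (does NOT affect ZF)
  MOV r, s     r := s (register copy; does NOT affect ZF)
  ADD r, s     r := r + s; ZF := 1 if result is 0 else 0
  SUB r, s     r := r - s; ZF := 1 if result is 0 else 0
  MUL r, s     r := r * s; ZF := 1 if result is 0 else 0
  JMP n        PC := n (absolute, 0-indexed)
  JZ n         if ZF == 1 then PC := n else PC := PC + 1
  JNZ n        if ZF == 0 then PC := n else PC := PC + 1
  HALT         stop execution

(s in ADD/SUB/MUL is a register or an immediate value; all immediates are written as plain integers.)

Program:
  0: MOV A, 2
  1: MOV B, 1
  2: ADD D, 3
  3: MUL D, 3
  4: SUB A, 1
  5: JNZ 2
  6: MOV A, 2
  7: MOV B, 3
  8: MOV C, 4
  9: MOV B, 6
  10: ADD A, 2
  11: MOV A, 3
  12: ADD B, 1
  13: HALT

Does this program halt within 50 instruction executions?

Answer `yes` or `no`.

Answer: yes

Derivation:
Step 1: PC=0 exec 'MOV A, 2'. After: A=2 B=0 C=0 D=0 ZF=0 PC=1
Step 2: PC=1 exec 'MOV B, 1'. After: A=2 B=1 C=0 D=0 ZF=0 PC=2
Step 3: PC=2 exec 'ADD D, 3'. After: A=2 B=1 C=0 D=3 ZF=0 PC=3
Step 4: PC=3 exec 'MUL D, 3'. After: A=2 B=1 C=0 D=9 ZF=0 PC=4
Step 5: PC=4 exec 'SUB A, 1'. After: A=1 B=1 C=0 D=9 ZF=0 PC=5
Step 6: PC=5 exec 'JNZ 2'. After: A=1 B=1 C=0 D=9 ZF=0 PC=2
Step 7: PC=2 exec 'ADD D, 3'. After: A=1 B=1 C=0 D=12 ZF=0 PC=3
Step 8: PC=3 exec 'MUL D, 3'. After: A=1 B=1 C=0 D=36 ZF=0 PC=4
Step 9: PC=4 exec 'SUB A, 1'. After: A=0 B=1 C=0 D=36 ZF=1 PC=5
Step 10: PC=5 exec 'JNZ 2'. After: A=0 B=1 C=0 D=36 ZF=1 PC=6
Step 11: PC=6 exec 'MOV A, 2'. After: A=2 B=1 C=0 D=36 ZF=1 PC=7
Step 12: PC=7 exec 'MOV B, 3'. After: A=2 B=3 C=0 D=36 ZF=1 PC=8
Step 13: PC=8 exec 'MOV C, 4'. After: A=2 B=3 C=4 D=36 ZF=1 PC=9
Step 14: PC=9 exec 'MOV B, 6'. After: A=2 B=6 C=4 D=36 ZF=1 PC=10
Step 15: PC=10 exec 'ADD A, 2'. After: A=4 B=6 C=4 D=36 ZF=0 PC=11
Step 16: PC=11 exec 'MOV A, 3'. After: A=3 B=6 C=4 D=36 ZF=0 PC=12
Step 17: PC=12 exec 'ADD B, 1'. After: A=3 B=7 C=4 D=36 ZF=0 PC=13
Step 18: PC=13 exec 'HALT'. After: A=3 B=7 C=4 D=36 ZF=0 PC=13 HALTED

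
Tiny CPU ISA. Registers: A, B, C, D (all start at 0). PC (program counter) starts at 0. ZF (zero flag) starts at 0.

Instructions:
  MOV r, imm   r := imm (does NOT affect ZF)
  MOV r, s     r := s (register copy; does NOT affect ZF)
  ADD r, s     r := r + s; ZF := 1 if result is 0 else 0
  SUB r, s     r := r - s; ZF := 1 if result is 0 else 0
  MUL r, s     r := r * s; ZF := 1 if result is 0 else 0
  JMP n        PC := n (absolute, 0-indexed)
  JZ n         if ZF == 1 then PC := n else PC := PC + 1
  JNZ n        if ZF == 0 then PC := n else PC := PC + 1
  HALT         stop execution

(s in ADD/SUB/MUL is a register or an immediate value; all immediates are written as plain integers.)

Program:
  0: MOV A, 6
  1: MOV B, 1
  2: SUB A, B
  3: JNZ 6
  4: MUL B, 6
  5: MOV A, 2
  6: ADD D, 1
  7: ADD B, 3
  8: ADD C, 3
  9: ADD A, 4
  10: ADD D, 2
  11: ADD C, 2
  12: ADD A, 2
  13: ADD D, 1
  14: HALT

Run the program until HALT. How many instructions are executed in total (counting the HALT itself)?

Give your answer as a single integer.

Step 1: PC=0 exec 'MOV A, 6'. After: A=6 B=0 C=0 D=0 ZF=0 PC=1
Step 2: PC=1 exec 'MOV B, 1'. After: A=6 B=1 C=0 D=0 ZF=0 PC=2
Step 3: PC=2 exec 'SUB A, B'. After: A=5 B=1 C=0 D=0 ZF=0 PC=3
Step 4: PC=3 exec 'JNZ 6'. After: A=5 B=1 C=0 D=0 ZF=0 PC=6
Step 5: PC=6 exec 'ADD D, 1'. After: A=5 B=1 C=0 D=1 ZF=0 PC=7
Step 6: PC=7 exec 'ADD B, 3'. After: A=5 B=4 C=0 D=1 ZF=0 PC=8
Step 7: PC=8 exec 'ADD C, 3'. After: A=5 B=4 C=3 D=1 ZF=0 PC=9
Step 8: PC=9 exec 'ADD A, 4'. After: A=9 B=4 C=3 D=1 ZF=0 PC=10
Step 9: PC=10 exec 'ADD D, 2'. After: A=9 B=4 C=3 D=3 ZF=0 PC=11
Step 10: PC=11 exec 'ADD C, 2'. After: A=9 B=4 C=5 D=3 ZF=0 PC=12
Step 11: PC=12 exec 'ADD A, 2'. After: A=11 B=4 C=5 D=3 ZF=0 PC=13
Step 12: PC=13 exec 'ADD D, 1'. After: A=11 B=4 C=5 D=4 ZF=0 PC=14
Step 13: PC=14 exec 'HALT'. After: A=11 B=4 C=5 D=4 ZF=0 PC=14 HALTED
Total instructions executed: 13

Answer: 13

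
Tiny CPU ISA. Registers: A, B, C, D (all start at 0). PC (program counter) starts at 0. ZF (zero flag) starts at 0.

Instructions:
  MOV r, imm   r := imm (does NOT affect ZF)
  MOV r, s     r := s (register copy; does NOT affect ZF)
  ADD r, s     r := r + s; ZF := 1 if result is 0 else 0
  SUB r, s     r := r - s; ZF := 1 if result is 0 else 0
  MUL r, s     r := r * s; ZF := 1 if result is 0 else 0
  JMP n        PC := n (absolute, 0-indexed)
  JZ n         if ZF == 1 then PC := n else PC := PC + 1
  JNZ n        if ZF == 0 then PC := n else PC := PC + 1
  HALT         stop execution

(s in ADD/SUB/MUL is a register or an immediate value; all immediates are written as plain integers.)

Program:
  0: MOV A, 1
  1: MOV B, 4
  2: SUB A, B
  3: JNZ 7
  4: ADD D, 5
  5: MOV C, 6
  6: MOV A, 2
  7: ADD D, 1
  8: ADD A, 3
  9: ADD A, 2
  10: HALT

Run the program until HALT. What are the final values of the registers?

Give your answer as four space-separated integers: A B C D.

Step 1: PC=0 exec 'MOV A, 1'. After: A=1 B=0 C=0 D=0 ZF=0 PC=1
Step 2: PC=1 exec 'MOV B, 4'. After: A=1 B=4 C=0 D=0 ZF=0 PC=2
Step 3: PC=2 exec 'SUB A, B'. After: A=-3 B=4 C=0 D=0 ZF=0 PC=3
Step 4: PC=3 exec 'JNZ 7'. After: A=-3 B=4 C=0 D=0 ZF=0 PC=7
Step 5: PC=7 exec 'ADD D, 1'. After: A=-3 B=4 C=0 D=1 ZF=0 PC=8
Step 6: PC=8 exec 'ADD A, 3'. After: A=0 B=4 C=0 D=1 ZF=1 PC=9
Step 7: PC=9 exec 'ADD A, 2'. After: A=2 B=4 C=0 D=1 ZF=0 PC=10
Step 8: PC=10 exec 'HALT'. After: A=2 B=4 C=0 D=1 ZF=0 PC=10 HALTED

Answer: 2 4 0 1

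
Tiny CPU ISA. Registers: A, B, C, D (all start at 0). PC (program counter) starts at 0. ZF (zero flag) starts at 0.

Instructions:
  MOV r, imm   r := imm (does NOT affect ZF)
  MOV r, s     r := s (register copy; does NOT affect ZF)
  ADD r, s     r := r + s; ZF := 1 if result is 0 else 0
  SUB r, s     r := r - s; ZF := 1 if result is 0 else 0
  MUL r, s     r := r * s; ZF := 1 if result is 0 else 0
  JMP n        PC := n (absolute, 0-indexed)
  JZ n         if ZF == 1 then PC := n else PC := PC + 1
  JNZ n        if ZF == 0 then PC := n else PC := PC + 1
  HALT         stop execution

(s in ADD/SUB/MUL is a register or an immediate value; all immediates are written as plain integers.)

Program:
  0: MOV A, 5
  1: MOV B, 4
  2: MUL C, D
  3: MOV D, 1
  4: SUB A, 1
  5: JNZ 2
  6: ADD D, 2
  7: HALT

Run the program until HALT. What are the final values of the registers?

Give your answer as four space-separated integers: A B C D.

Answer: 0 4 0 3

Derivation:
Step 1: PC=0 exec 'MOV A, 5'. After: A=5 B=0 C=0 D=0 ZF=0 PC=1
Step 2: PC=1 exec 'MOV B, 4'. After: A=5 B=4 C=0 D=0 ZF=0 PC=2
Step 3: PC=2 exec 'MUL C, D'. After: A=5 B=4 C=0 D=0 ZF=1 PC=3
Step 4: PC=3 exec 'MOV D, 1'. After: A=5 B=4 C=0 D=1 ZF=1 PC=4
Step 5: PC=4 exec 'SUB A, 1'. After: A=4 B=4 C=0 D=1 ZF=0 PC=5
Step 6: PC=5 exec 'JNZ 2'. After: A=4 B=4 C=0 D=1 ZF=0 PC=2
Step 7: PC=2 exec 'MUL C, D'. After: A=4 B=4 C=0 D=1 ZF=1 PC=3
Step 8: PC=3 exec 'MOV D, 1'. After: A=4 B=4 C=0 D=1 ZF=1 PC=4
Step 9: PC=4 exec 'SUB A, 1'. After: A=3 B=4 C=0 D=1 ZF=0 PC=5
Step 10: PC=5 exec 'JNZ 2'. After: A=3 B=4 C=0 D=1 ZF=0 PC=2
Step 11: PC=2 exec 'MUL C, D'. After: A=3 B=4 C=0 D=1 ZF=1 PC=3
Step 12: PC=3 exec 'MOV D, 1'. After: A=3 B=4 C=0 D=1 ZF=1 PC=4
Step 13: PC=4 exec 'SUB A, 1'. After: A=2 B=4 C=0 D=1 ZF=0 PC=5
Step 14: PC=5 exec 'JNZ 2'. After: A=2 B=4 C=0 D=1 ZF=0 PC=2
Step 15: PC=2 exec 'MUL C, D'. After: A=2 B=4 C=0 D=1 ZF=1 PC=3
Step 16: PC=3 exec 'MOV D, 1'. After: A=2 B=4 C=0 D=1 ZF=1 PC=4
Step 17: PC=4 exec 'SUB A, 1'. After: A=1 B=4 C=0 D=1 ZF=0 PC=5
Step 18: PC=5 exec 'JNZ 2'. After: A=1 B=4 C=0 D=1 ZF=0 PC=2
Step 19: PC=2 exec 'MUL C, D'. After: A=1 B=4 C=0 D=1 ZF=1 PC=3
Step 20: PC=3 exec 'MOV D, 1'. After: A=1 B=4 C=0 D=1 ZF=1 PC=4
Step 21: PC=4 exec 'SUB A, 1'. After: A=0 B=4 C=0 D=1 ZF=1 PC=5
Step 22: PC=5 exec 'JNZ 2'. After: A=0 B=4 C=0 D=1 ZF=1 PC=6
Step 23: PC=6 exec 'ADD D, 2'. After: A=0 B=4 C=0 D=3 ZF=0 PC=7
Step 24: PC=7 exec 'HALT'. After: A=0 B=4 C=0 D=3 ZF=0 PC=7 HALTED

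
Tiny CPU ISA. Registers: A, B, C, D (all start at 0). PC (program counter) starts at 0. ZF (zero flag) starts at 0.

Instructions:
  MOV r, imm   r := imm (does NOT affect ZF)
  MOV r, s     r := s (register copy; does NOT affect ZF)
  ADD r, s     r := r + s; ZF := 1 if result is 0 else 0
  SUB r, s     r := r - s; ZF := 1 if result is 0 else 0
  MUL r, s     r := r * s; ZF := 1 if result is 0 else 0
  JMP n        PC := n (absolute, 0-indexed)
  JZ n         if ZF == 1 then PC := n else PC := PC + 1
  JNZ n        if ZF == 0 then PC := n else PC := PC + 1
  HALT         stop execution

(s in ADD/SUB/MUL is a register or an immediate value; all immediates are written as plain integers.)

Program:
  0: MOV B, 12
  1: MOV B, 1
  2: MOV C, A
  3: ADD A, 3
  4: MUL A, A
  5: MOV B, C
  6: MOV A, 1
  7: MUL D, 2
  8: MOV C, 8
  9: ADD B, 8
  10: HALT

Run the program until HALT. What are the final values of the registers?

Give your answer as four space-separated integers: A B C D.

Step 1: PC=0 exec 'MOV B, 12'. After: A=0 B=12 C=0 D=0 ZF=0 PC=1
Step 2: PC=1 exec 'MOV B, 1'. After: A=0 B=1 C=0 D=0 ZF=0 PC=2
Step 3: PC=2 exec 'MOV C, A'. After: A=0 B=1 C=0 D=0 ZF=0 PC=3
Step 4: PC=3 exec 'ADD A, 3'. After: A=3 B=1 C=0 D=0 ZF=0 PC=4
Step 5: PC=4 exec 'MUL A, A'. After: A=9 B=1 C=0 D=0 ZF=0 PC=5
Step 6: PC=5 exec 'MOV B, C'. After: A=9 B=0 C=0 D=0 ZF=0 PC=6
Step 7: PC=6 exec 'MOV A, 1'. After: A=1 B=0 C=0 D=0 ZF=0 PC=7
Step 8: PC=7 exec 'MUL D, 2'. After: A=1 B=0 C=0 D=0 ZF=1 PC=8
Step 9: PC=8 exec 'MOV C, 8'. After: A=1 B=0 C=8 D=0 ZF=1 PC=9
Step 10: PC=9 exec 'ADD B, 8'. After: A=1 B=8 C=8 D=0 ZF=0 PC=10
Step 11: PC=10 exec 'HALT'. After: A=1 B=8 C=8 D=0 ZF=0 PC=10 HALTED

Answer: 1 8 8 0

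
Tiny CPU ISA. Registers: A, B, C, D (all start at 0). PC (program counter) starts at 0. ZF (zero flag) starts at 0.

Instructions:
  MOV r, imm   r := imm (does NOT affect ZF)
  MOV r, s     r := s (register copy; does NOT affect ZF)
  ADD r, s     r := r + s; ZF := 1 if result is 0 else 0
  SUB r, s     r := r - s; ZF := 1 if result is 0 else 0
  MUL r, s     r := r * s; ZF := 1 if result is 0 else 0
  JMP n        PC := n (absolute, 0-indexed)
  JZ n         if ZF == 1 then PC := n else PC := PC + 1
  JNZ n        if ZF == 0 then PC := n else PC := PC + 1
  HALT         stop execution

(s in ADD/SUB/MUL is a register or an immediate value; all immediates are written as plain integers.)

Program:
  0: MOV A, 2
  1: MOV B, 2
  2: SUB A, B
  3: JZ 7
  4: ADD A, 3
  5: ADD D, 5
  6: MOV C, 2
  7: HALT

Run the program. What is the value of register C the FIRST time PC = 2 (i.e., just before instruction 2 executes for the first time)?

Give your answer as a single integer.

Step 1: PC=0 exec 'MOV A, 2'. After: A=2 B=0 C=0 D=0 ZF=0 PC=1
Step 2: PC=1 exec 'MOV B, 2'. After: A=2 B=2 C=0 D=0 ZF=0 PC=2
First time PC=2: C=0

0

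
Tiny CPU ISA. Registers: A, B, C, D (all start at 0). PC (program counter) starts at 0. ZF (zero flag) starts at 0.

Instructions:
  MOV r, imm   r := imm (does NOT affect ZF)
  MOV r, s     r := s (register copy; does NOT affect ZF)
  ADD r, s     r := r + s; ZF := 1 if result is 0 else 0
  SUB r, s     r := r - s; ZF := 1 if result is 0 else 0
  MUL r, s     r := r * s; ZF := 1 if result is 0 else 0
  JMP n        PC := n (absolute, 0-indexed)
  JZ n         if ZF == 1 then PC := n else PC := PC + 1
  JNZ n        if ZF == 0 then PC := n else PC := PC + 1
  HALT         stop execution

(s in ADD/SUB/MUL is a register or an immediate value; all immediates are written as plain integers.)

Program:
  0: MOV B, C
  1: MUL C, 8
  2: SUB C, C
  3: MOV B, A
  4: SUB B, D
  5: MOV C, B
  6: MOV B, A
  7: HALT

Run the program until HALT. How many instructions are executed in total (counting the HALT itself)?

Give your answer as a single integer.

Step 1: PC=0 exec 'MOV B, C'. After: A=0 B=0 C=0 D=0 ZF=0 PC=1
Step 2: PC=1 exec 'MUL C, 8'. After: A=0 B=0 C=0 D=0 ZF=1 PC=2
Step 3: PC=2 exec 'SUB C, C'. After: A=0 B=0 C=0 D=0 ZF=1 PC=3
Step 4: PC=3 exec 'MOV B, A'. After: A=0 B=0 C=0 D=0 ZF=1 PC=4
Step 5: PC=4 exec 'SUB B, D'. After: A=0 B=0 C=0 D=0 ZF=1 PC=5
Step 6: PC=5 exec 'MOV C, B'. After: A=0 B=0 C=0 D=0 ZF=1 PC=6
Step 7: PC=6 exec 'MOV B, A'. After: A=0 B=0 C=0 D=0 ZF=1 PC=7
Step 8: PC=7 exec 'HALT'. After: A=0 B=0 C=0 D=0 ZF=1 PC=7 HALTED
Total instructions executed: 8

Answer: 8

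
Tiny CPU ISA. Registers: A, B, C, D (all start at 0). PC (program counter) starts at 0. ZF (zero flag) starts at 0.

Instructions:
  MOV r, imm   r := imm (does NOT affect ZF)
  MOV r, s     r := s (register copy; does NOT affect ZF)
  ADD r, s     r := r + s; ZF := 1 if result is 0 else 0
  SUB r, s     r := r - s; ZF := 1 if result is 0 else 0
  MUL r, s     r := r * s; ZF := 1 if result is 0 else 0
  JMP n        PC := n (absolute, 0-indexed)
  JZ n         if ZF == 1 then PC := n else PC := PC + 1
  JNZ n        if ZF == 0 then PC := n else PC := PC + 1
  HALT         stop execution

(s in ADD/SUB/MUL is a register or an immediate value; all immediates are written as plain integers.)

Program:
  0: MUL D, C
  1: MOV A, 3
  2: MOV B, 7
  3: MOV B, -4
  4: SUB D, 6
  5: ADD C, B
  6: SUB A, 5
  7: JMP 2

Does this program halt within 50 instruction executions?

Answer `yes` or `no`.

Step 1: PC=0 exec 'MUL D, C'. After: A=0 B=0 C=0 D=0 ZF=1 PC=1
Step 2: PC=1 exec 'MOV A, 3'. After: A=3 B=0 C=0 D=0 ZF=1 PC=2
Step 3: PC=2 exec 'MOV B, 7'. After: A=3 B=7 C=0 D=0 ZF=1 PC=3
Step 4: PC=3 exec 'MOV B, -4'. After: A=3 B=-4 C=0 D=0 ZF=1 PC=4
Step 5: PC=4 exec 'SUB D, 6'. After: A=3 B=-4 C=0 D=-6 ZF=0 PC=5
Step 6: PC=5 exec 'ADD C, B'. After: A=3 B=-4 C=-4 D=-6 ZF=0 PC=6
Step 7: PC=6 exec 'SUB A, 5'. After: A=-2 B=-4 C=-4 D=-6 ZF=0 PC=7
Step 8: PC=7 exec 'JMP 2'. After: A=-2 B=-4 C=-4 D=-6 ZF=0 PC=2
Step 9: PC=2 exec 'MOV B, 7'. After: A=-2 B=7 C=-4 D=-6 ZF=0 PC=3
Step 10: PC=3 exec 'MOV B, -4'. After: A=-2 B=-4 C=-4 D=-6 ZF=0 PC=4
Step 11: PC=4 exec 'SUB D, 6'. After: A=-2 B=-4 C=-4 D=-12 ZF=0 PC=5
Step 12: PC=5 exec 'ADD C, B'. After: A=-2 B=-4 C=-8 D=-12 ZF=0 PC=6
Step 13: PC=6 exec 'SUB A, 5'. After: A=-7 B=-4 C=-8 D=-12 ZF=0 PC=7
Step 14: PC=7 exec 'JMP 2'. After: A=-7 B=-4 C=-8 D=-12 ZF=0 PC=2
Step 15: PC=2 exec 'MOV B, 7'. After: A=-7 B=7 C=-8 D=-12 ZF=0 PC=3
After 50 steps: not halted. PC revisits the same instructions with no path to HALT; will never halt.

Answer: no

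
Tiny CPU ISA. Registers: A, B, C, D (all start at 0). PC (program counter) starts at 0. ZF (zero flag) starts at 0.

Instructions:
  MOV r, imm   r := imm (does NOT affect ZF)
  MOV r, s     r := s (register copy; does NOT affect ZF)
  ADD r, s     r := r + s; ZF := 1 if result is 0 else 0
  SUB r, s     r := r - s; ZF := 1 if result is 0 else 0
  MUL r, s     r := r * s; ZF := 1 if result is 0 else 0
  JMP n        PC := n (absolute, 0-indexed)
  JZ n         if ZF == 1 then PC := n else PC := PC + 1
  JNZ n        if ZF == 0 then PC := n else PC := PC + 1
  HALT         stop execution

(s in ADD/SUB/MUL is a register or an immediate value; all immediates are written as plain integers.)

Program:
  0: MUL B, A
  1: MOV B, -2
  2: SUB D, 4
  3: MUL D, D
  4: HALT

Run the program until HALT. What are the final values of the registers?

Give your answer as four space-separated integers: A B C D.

Step 1: PC=0 exec 'MUL B, A'. After: A=0 B=0 C=0 D=0 ZF=1 PC=1
Step 2: PC=1 exec 'MOV B, -2'. After: A=0 B=-2 C=0 D=0 ZF=1 PC=2
Step 3: PC=2 exec 'SUB D, 4'. After: A=0 B=-2 C=0 D=-4 ZF=0 PC=3
Step 4: PC=3 exec 'MUL D, D'. After: A=0 B=-2 C=0 D=16 ZF=0 PC=4
Step 5: PC=4 exec 'HALT'. After: A=0 B=-2 C=0 D=16 ZF=0 PC=4 HALTED

Answer: 0 -2 0 16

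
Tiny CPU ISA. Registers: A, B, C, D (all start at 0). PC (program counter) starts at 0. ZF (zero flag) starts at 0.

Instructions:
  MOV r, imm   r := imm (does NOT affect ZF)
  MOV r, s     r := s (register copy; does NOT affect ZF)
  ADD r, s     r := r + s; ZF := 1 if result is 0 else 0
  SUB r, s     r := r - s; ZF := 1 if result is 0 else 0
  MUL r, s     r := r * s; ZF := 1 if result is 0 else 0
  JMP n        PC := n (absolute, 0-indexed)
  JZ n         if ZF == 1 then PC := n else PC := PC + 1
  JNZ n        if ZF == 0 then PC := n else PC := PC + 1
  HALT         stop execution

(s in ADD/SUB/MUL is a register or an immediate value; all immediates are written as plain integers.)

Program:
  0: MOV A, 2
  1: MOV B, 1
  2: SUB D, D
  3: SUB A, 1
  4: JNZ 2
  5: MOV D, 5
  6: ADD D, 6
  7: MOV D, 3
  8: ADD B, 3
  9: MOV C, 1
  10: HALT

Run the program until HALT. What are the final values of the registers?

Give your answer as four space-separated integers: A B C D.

Step 1: PC=0 exec 'MOV A, 2'. After: A=2 B=0 C=0 D=0 ZF=0 PC=1
Step 2: PC=1 exec 'MOV B, 1'. After: A=2 B=1 C=0 D=0 ZF=0 PC=2
Step 3: PC=2 exec 'SUB D, D'. After: A=2 B=1 C=0 D=0 ZF=1 PC=3
Step 4: PC=3 exec 'SUB A, 1'. After: A=1 B=1 C=0 D=0 ZF=0 PC=4
Step 5: PC=4 exec 'JNZ 2'. After: A=1 B=1 C=0 D=0 ZF=0 PC=2
Step 6: PC=2 exec 'SUB D, D'. After: A=1 B=1 C=0 D=0 ZF=1 PC=3
Step 7: PC=3 exec 'SUB A, 1'. After: A=0 B=1 C=0 D=0 ZF=1 PC=4
Step 8: PC=4 exec 'JNZ 2'. After: A=0 B=1 C=0 D=0 ZF=1 PC=5
Step 9: PC=5 exec 'MOV D, 5'. After: A=0 B=1 C=0 D=5 ZF=1 PC=6
Step 10: PC=6 exec 'ADD D, 6'. After: A=0 B=1 C=0 D=11 ZF=0 PC=7
Step 11: PC=7 exec 'MOV D, 3'. After: A=0 B=1 C=0 D=3 ZF=0 PC=8
Step 12: PC=8 exec 'ADD B, 3'. After: A=0 B=4 C=0 D=3 ZF=0 PC=9
Step 13: PC=9 exec 'MOV C, 1'. After: A=0 B=4 C=1 D=3 ZF=0 PC=10
Step 14: PC=10 exec 'HALT'. After: A=0 B=4 C=1 D=3 ZF=0 PC=10 HALTED

Answer: 0 4 1 3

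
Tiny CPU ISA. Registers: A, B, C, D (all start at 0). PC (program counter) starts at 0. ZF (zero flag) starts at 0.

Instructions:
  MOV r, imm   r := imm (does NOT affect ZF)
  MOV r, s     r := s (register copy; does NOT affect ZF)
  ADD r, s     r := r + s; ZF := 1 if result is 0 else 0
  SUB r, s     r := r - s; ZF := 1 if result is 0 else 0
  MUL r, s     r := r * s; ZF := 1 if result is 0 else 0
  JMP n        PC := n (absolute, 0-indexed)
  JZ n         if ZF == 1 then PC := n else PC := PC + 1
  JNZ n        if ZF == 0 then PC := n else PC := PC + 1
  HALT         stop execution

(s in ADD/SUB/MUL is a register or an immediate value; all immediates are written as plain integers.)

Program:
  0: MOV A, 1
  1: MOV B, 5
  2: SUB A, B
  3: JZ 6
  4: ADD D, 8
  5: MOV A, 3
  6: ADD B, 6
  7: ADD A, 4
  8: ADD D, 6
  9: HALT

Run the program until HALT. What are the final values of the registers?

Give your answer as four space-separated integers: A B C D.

Answer: 7 11 0 14

Derivation:
Step 1: PC=0 exec 'MOV A, 1'. After: A=1 B=0 C=0 D=0 ZF=0 PC=1
Step 2: PC=1 exec 'MOV B, 5'. After: A=1 B=5 C=0 D=0 ZF=0 PC=2
Step 3: PC=2 exec 'SUB A, B'. After: A=-4 B=5 C=0 D=0 ZF=0 PC=3
Step 4: PC=3 exec 'JZ 6'. After: A=-4 B=5 C=0 D=0 ZF=0 PC=4
Step 5: PC=4 exec 'ADD D, 8'. After: A=-4 B=5 C=0 D=8 ZF=0 PC=5
Step 6: PC=5 exec 'MOV A, 3'. After: A=3 B=5 C=0 D=8 ZF=0 PC=6
Step 7: PC=6 exec 'ADD B, 6'. After: A=3 B=11 C=0 D=8 ZF=0 PC=7
Step 8: PC=7 exec 'ADD A, 4'. After: A=7 B=11 C=0 D=8 ZF=0 PC=8
Step 9: PC=8 exec 'ADD D, 6'. After: A=7 B=11 C=0 D=14 ZF=0 PC=9
Step 10: PC=9 exec 'HALT'. After: A=7 B=11 C=0 D=14 ZF=0 PC=9 HALTED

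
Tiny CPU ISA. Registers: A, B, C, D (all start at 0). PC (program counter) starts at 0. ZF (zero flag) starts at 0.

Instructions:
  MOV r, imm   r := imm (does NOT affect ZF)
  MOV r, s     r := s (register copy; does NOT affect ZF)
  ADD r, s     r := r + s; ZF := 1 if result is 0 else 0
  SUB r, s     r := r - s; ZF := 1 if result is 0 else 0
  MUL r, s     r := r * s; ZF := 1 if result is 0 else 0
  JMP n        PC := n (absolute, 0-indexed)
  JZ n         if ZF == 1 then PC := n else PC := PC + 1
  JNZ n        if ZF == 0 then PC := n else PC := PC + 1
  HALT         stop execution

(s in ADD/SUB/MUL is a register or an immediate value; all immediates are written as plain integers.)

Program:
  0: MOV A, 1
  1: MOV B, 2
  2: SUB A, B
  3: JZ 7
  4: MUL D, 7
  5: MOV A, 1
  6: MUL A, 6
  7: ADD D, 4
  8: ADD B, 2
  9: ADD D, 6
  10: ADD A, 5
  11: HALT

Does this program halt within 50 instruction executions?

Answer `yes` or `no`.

Step 1: PC=0 exec 'MOV A, 1'. After: A=1 B=0 C=0 D=0 ZF=0 PC=1
Step 2: PC=1 exec 'MOV B, 2'. After: A=1 B=2 C=0 D=0 ZF=0 PC=2
Step 3: PC=2 exec 'SUB A, B'. After: A=-1 B=2 C=0 D=0 ZF=0 PC=3
Step 4: PC=3 exec 'JZ 7'. After: A=-1 B=2 C=0 D=0 ZF=0 PC=4
Step 5: PC=4 exec 'MUL D, 7'. After: A=-1 B=2 C=0 D=0 ZF=1 PC=5
Step 6: PC=5 exec 'MOV A, 1'. After: A=1 B=2 C=0 D=0 ZF=1 PC=6
Step 7: PC=6 exec 'MUL A, 6'. After: A=6 B=2 C=0 D=0 ZF=0 PC=7
Step 8: PC=7 exec 'ADD D, 4'. After: A=6 B=2 C=0 D=4 ZF=0 PC=8
Step 9: PC=8 exec 'ADD B, 2'. After: A=6 B=4 C=0 D=4 ZF=0 PC=9
Step 10: PC=9 exec 'ADD D, 6'. After: A=6 B=4 C=0 D=10 ZF=0 PC=10
Step 11: PC=10 exec 'ADD A, 5'. After: A=11 B=4 C=0 D=10 ZF=0 PC=11
Step 12: PC=11 exec 'HALT'. After: A=11 B=4 C=0 D=10 ZF=0 PC=11 HALTED

Answer: yes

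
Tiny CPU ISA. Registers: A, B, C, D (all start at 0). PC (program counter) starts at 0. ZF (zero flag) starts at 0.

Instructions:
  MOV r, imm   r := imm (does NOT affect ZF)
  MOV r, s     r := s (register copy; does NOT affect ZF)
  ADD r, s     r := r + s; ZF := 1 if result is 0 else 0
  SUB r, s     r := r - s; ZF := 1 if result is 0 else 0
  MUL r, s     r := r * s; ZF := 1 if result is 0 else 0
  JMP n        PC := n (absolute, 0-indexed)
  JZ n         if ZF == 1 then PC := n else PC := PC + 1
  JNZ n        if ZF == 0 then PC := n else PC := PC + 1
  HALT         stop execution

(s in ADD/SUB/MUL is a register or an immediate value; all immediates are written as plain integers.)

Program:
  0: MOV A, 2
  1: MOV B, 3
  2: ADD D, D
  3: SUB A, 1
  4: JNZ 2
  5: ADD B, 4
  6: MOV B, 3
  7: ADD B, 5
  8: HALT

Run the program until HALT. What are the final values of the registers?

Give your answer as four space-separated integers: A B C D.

Step 1: PC=0 exec 'MOV A, 2'. After: A=2 B=0 C=0 D=0 ZF=0 PC=1
Step 2: PC=1 exec 'MOV B, 3'. After: A=2 B=3 C=0 D=0 ZF=0 PC=2
Step 3: PC=2 exec 'ADD D, D'. After: A=2 B=3 C=0 D=0 ZF=1 PC=3
Step 4: PC=3 exec 'SUB A, 1'. After: A=1 B=3 C=0 D=0 ZF=0 PC=4
Step 5: PC=4 exec 'JNZ 2'. After: A=1 B=3 C=0 D=0 ZF=0 PC=2
Step 6: PC=2 exec 'ADD D, D'. After: A=1 B=3 C=0 D=0 ZF=1 PC=3
Step 7: PC=3 exec 'SUB A, 1'. After: A=0 B=3 C=0 D=0 ZF=1 PC=4
Step 8: PC=4 exec 'JNZ 2'. After: A=0 B=3 C=0 D=0 ZF=1 PC=5
Step 9: PC=5 exec 'ADD B, 4'. After: A=0 B=7 C=0 D=0 ZF=0 PC=6
Step 10: PC=6 exec 'MOV B, 3'. After: A=0 B=3 C=0 D=0 ZF=0 PC=7
Step 11: PC=7 exec 'ADD B, 5'. After: A=0 B=8 C=0 D=0 ZF=0 PC=8
Step 12: PC=8 exec 'HALT'. After: A=0 B=8 C=0 D=0 ZF=0 PC=8 HALTED

Answer: 0 8 0 0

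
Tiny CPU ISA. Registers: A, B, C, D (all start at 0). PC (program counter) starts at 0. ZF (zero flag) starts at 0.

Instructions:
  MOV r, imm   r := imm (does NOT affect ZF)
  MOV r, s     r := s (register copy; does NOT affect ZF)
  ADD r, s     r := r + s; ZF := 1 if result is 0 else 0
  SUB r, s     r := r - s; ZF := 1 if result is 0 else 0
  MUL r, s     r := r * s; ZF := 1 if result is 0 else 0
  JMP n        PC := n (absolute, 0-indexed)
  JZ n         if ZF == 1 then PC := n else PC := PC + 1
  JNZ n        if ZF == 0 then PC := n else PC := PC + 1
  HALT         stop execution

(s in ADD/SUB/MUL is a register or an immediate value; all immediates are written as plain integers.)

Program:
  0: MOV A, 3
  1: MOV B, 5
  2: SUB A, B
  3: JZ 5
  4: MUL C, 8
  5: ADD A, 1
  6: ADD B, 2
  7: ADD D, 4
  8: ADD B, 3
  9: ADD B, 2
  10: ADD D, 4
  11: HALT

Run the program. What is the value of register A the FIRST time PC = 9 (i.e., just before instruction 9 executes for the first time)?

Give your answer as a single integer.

Step 1: PC=0 exec 'MOV A, 3'. After: A=3 B=0 C=0 D=0 ZF=0 PC=1
Step 2: PC=1 exec 'MOV B, 5'. After: A=3 B=5 C=0 D=0 ZF=0 PC=2
Step 3: PC=2 exec 'SUB A, B'. After: A=-2 B=5 C=0 D=0 ZF=0 PC=3
Step 4: PC=3 exec 'JZ 5'. After: A=-2 B=5 C=0 D=0 ZF=0 PC=4
Step 5: PC=4 exec 'MUL C, 8'. After: A=-2 B=5 C=0 D=0 ZF=1 PC=5
Step 6: PC=5 exec 'ADD A, 1'. After: A=-1 B=5 C=0 D=0 ZF=0 PC=6
Step 7: PC=6 exec 'ADD B, 2'. After: A=-1 B=7 C=0 D=0 ZF=0 PC=7
Step 8: PC=7 exec 'ADD D, 4'. After: A=-1 B=7 C=0 D=4 ZF=0 PC=8
Step 9: PC=8 exec 'ADD B, 3'. After: A=-1 B=10 C=0 D=4 ZF=0 PC=9
First time PC=9: A=-1

-1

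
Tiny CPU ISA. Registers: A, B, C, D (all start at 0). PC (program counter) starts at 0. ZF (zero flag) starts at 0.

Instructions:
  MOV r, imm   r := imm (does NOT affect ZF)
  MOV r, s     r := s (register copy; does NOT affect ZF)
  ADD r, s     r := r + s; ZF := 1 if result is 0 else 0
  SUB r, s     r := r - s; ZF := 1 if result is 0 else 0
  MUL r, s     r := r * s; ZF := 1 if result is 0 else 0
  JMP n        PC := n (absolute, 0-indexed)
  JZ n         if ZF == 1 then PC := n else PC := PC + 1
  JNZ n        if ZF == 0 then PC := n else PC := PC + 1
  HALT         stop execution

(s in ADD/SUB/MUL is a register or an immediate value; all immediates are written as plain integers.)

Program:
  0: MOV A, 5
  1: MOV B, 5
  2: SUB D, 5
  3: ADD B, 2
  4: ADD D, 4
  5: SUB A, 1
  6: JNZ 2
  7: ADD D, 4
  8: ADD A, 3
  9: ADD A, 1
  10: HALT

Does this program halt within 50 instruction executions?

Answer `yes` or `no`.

Answer: yes

Derivation:
Step 1: PC=0 exec 'MOV A, 5'. After: A=5 B=0 C=0 D=0 ZF=0 PC=1
Step 2: PC=1 exec 'MOV B, 5'. After: A=5 B=5 C=0 D=0 ZF=0 PC=2
Step 3: PC=2 exec 'SUB D, 5'. After: A=5 B=5 C=0 D=-5 ZF=0 PC=3
Step 4: PC=3 exec 'ADD B, 2'. After: A=5 B=7 C=0 D=-5 ZF=0 PC=4
Step 5: PC=4 exec 'ADD D, 4'. After: A=5 B=7 C=0 D=-1 ZF=0 PC=5
Step 6: PC=5 exec 'SUB A, 1'. After: A=4 B=7 C=0 D=-1 ZF=0 PC=6
Step 7: PC=6 exec 'JNZ 2'. After: A=4 B=7 C=0 D=-1 ZF=0 PC=2
Step 8: PC=2 exec 'SUB D, 5'. After: A=4 B=7 C=0 D=-6 ZF=0 PC=3
Step 9: PC=3 exec 'ADD B, 2'. After: A=4 B=9 C=0 D=-6 ZF=0 PC=4
Step 10: PC=4 exec 'ADD D, 4'. After: A=4 B=9 C=0 D=-2 ZF=0 PC=5
Step 11: PC=5 exec 'SUB A, 1'. After: A=3 B=9 C=0 D=-2 ZF=0 PC=6
Step 12: PC=6 exec 'JNZ 2'. After: A=3 B=9 C=0 D=-2 ZF=0 PC=2
Step 13: PC=2 exec 'SUB D, 5'. After: A=3 B=9 C=0 D=-7 ZF=0 PC=3
Step 14: PC=3 exec 'ADD B, 2'. After: A=3 B=11 C=0 D=-7 ZF=0 PC=4
Step 15: PC=4 exec 'ADD D, 4'. After: A=3 B=11 C=0 D=-3 ZF=0 PC=5
Step 16: PC=5 exec 'SUB A, 1'. After: A=2 B=11 C=0 D=-3 ZF=0 PC=6
Step 17: PC=6 exec 'JNZ 2'. After: A=2 B=11 C=0 D=-3 ZF=0 PC=2
Step 18: PC=2 exec 'SUB D, 5'. After: A=2 B=11 C=0 D=-8 ZF=0 PC=3
Step 19: PC=3 exec 'ADD B, 2'. After: A=2 B=13 C=0 D=-8 ZF=0 PC=4
Step 20: PC=4 exec 'ADD D, 4'. After: A=2 B=13 C=0 D=-4 ZF=0 PC=5
Step 21: PC=5 exec 'SUB A, 1'. After: A=1 B=13 C=0 D=-4 ZF=0 PC=6
Step 22: PC=6 exec 'JNZ 2'. After: A=1 B=13 C=0 D=-4 ZF=0 PC=2
Step 23: PC=2 exec 'SUB D, 5'. After: A=1 B=13 C=0 D=-9 ZF=0 PC=3
Step 24: PC=3 exec 'ADD B, 2'. After: A=1 B=15 C=0 D=-9 ZF=0 PC=4
Step 25: PC=4 exec 'ADD D, 4'. After: A=1 B=15 C=0 D=-5 ZF=0 PC=5
Step 26: PC=5 exec 'SUB A, 1'. After: A=0 B=15 C=0 D=-5 ZF=1 PC=6
Step 27: PC=6 exec 'JNZ 2'. After: A=0 B=15 C=0 D=-5 ZF=1 PC=7
Step 28: PC=7 exec 'ADD D, 4'. After: A=0 B=15 C=0 D=-1 ZF=0 PC=8
Step 29: PC=8 exec 'ADD A, 3'. After: A=3 B=15 C=0 D=-1 ZF=0 PC=9
Step 30: PC=9 exec 'ADD A, 1'. After: A=4 B=15 C=0 D=-1 ZF=0 PC=10
Step 31: PC=10 exec 'HALT'. After: A=4 B=15 C=0 D=-1 ZF=0 PC=10 HALTED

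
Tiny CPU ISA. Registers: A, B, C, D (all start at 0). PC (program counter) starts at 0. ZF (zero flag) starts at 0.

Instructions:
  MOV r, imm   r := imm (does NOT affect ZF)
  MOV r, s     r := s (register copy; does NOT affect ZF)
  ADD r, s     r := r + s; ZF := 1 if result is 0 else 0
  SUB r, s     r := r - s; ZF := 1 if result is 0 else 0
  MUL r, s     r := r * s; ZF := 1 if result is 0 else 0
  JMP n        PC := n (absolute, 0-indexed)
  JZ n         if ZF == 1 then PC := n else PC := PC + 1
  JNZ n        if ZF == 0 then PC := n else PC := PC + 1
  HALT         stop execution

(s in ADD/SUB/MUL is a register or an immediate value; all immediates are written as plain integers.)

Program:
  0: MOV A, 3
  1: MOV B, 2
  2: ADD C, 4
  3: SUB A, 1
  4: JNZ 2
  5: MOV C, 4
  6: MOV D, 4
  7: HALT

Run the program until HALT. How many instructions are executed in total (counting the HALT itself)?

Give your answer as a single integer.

Answer: 14

Derivation:
Step 1: PC=0 exec 'MOV A, 3'. After: A=3 B=0 C=0 D=0 ZF=0 PC=1
Step 2: PC=1 exec 'MOV B, 2'. After: A=3 B=2 C=0 D=0 ZF=0 PC=2
Step 3: PC=2 exec 'ADD C, 4'. After: A=3 B=2 C=4 D=0 ZF=0 PC=3
Step 4: PC=3 exec 'SUB A, 1'. After: A=2 B=2 C=4 D=0 ZF=0 PC=4
Step 5: PC=4 exec 'JNZ 2'. After: A=2 B=2 C=4 D=0 ZF=0 PC=2
Step 6: PC=2 exec 'ADD C, 4'. After: A=2 B=2 C=8 D=0 ZF=0 PC=3
Step 7: PC=3 exec 'SUB A, 1'. After: A=1 B=2 C=8 D=0 ZF=0 PC=4
Step 8: PC=4 exec 'JNZ 2'. After: A=1 B=2 C=8 D=0 ZF=0 PC=2
Step 9: PC=2 exec 'ADD C, 4'. After: A=1 B=2 C=12 D=0 ZF=0 PC=3
Step 10: PC=3 exec 'SUB A, 1'. After: A=0 B=2 C=12 D=0 ZF=1 PC=4
Step 11: PC=4 exec 'JNZ 2'. After: A=0 B=2 C=12 D=0 ZF=1 PC=5
Step 12: PC=5 exec 'MOV C, 4'. After: A=0 B=2 C=4 D=0 ZF=1 PC=6
Step 13: PC=6 exec 'MOV D, 4'. After: A=0 B=2 C=4 D=4 ZF=1 PC=7
Step 14: PC=7 exec 'HALT'. After: A=0 B=2 C=4 D=4 ZF=1 PC=7 HALTED
Total instructions executed: 14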